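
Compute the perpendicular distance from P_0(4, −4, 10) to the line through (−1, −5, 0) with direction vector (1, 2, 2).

Direction vector d = (1, 2, 2).
AP = (5, 1, 10), and AP × d = (−18, 0, 9).
|AP × d|² = 405 and |d|² = 9, so the distance is √(405/9) = √45 = 3√5.

3√5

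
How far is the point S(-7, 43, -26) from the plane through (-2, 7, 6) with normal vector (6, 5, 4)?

2√77/7

The plane has equation n·(r − (-2, 7, 6)) = 0, i.e. n·r = 47.
Then n·(-7, 43, -26) - 47 = 22.
|n| = √(36 + 25 + 16) = √77, so the distance is |22|/√77 = 22/√77.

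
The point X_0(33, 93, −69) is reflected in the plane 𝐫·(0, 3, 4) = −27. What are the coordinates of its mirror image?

(33, 429/5, -393/5)

With n = (0, 3, 4), the signed offset is (n·X_0 − (-27))/|n|² = 30/25 = 6/5.
X_0' = X_0 − 2t·n = (33, 93, −69) − (12/5)·(0, 3, 4) = (33, 429/5, −393/5).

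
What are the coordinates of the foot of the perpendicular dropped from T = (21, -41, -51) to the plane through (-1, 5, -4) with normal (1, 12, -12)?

(355/17, -721/17, -843/17)

The perpendicular from T has direction n = (1, 12, -12): r = (21, -41, -51) + μ(1, 12, -12).
Substitute into the plane: n·(T + μn) = 107 gives 141 + 289μ = 107, so μ = -2/17.
Foot = (21, -41, -51) + (-2/17)·(1, 12, -12) = (355/17, -721/17, -843/17).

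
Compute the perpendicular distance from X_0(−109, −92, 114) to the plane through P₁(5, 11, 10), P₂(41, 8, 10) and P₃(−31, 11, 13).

6

P₁P₂ = (36, −3, 0) and P₁P₃ = (−36, 0, 3), so a normal is n = P₁P₂ × P₁P₃ = (−9, −108, −108).
Then n·(−109, −92, 114) − (−2313) = 918.
|n| = √(81 + 11664 + 11664) = 153, so the distance is |918|/153 = 6.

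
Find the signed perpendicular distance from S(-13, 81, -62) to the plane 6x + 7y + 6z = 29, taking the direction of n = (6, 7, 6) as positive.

n·S − 29 = 88.
|n| = 11, so the signed distance is 88/11 = 8.

8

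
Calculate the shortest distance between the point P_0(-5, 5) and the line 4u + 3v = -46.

The normal to the line is n = (4, 3) with |n| = 5.
|n·P_0 − (-46)| = |-5 − (-46)| = 41, so the distance is 41/5.

41/5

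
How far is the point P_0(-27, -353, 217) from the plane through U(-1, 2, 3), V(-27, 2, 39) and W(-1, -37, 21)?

UV = (-26, 0, 36) and UW = (0, -39, 18), so a normal is n = UV × UW = (1404, 468, 1014).
Then n·(-27, -353, 217) - 2574 = 14352.
|n| = √(1971216 + 219024 + 1028196) = 1794, so the distance is |14352|/1794 = 8.

8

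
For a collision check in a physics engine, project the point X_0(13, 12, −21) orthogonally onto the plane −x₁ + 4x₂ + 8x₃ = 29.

The perpendicular from X_0 has direction n = (−1, 4, 8): r = (13, 12, −21) + μ(−1, 4, 8).
Substitute into the plane: n·(X_0 + μn) = 29 gives -133 + 81μ = 29, so μ = 2.
Foot = (13, 12, −21) + 2·(−1, 4, 8) = (11, 20, −5).

(11, 20, -5)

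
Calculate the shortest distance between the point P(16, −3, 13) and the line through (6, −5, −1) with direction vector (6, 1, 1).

Direction vector d = (6, 1, 1).
AP = (10, 2, 14); AP·d = 76, |AP|² = 300, |d|² = 38.
distance² = |AP|² − (AP·d)²/|d|² = 300 − 5776/38 = 148, so the distance is 2√37.

2√37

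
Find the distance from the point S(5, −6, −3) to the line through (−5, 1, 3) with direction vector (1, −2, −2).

Direction vector d = (1, −2, −2).
AP = (10, −7, −6), and AP × d = (2, 14, −13).
|AP × d|² = 369 and |d|² = 9, so the distance is √(369/9) = √41.

√41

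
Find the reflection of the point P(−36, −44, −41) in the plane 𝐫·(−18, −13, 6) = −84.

(36, 8, -65)

n = (−18, −13, 6), |n|² = 529, n·P − (-84) = 1058, so t = 1058/529 = 2.
Foot F = P − 2·n = (0, −18, −53); the reflection is 2F − P = (36, 8, −65).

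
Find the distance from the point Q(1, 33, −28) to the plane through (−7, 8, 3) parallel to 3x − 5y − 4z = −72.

23/(5√2)

Parallel planes share the normal n = (3, −5, −4); since (−7, 8, 3) lies on the plane, its equation is 3x − 5y − 4z = -73.
d = |3·1 + (-5)·33 + (-4)·(-28) − (-73)| / √(9 + 25 + 16) = |23| / (5√2) = 23/(5√2).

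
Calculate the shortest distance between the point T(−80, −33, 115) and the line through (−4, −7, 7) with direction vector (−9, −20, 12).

Direction vector d = (−9, −20, 12).
AP = (−76, −26, 108); AP·d = 2500, |AP|² = 18116, |d|² = 625.
distance² = |AP|² − (AP·d)²/|d|² = 18116 − 6250000/625 = 8116, so the distance is 2√2029.

2√2029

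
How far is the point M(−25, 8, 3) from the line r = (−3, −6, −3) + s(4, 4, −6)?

Direction vector d = (4, 4, −6).
AP = (−22, 14, 6); AP·d = -68, |AP|² = 716, |d|² = 68.
distance² = |AP|² − (AP·d)²/|d|² = 716 − 4624/68 = 648, so the distance is 18√2.

18√2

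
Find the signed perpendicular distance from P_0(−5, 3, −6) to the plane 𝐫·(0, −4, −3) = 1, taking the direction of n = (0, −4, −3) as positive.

1

n·P_0 − 1 = 5.
|n| = 5, so the signed distance is 5/5 = 1.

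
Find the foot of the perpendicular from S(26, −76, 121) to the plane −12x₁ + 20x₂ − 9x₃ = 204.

(-34, 24, 76)

n = (−12, 20, −9), |n|² = 625, and n·S − 204 = -3125.
t = -3125/625 = -5, so the foot is S − t·n = (26, −76, 121) − (-5)·(−12, 20, −9) = (−34, 24, 76).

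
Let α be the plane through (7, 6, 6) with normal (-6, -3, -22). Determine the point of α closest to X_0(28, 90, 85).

The perpendicular from X_0 has direction n = (-6, -3, -22): r = (28, 90, 85) + λ(-6, -3, -22).
Substitute into the plane: n·(X_0 + λn) = -192 gives -2308 + 529λ = -192, so λ = 4.
Foot = (28, 90, 85) + 4·(-6, -3, -22) = (4, 78, -3).

(4, 78, -3)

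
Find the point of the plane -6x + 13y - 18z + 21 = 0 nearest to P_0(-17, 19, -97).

The perpendicular from P_0 has direction n = (-6, 13, -18): r = (-17, 19, -97) + μ(-6, 13, -18).
Substitute into the plane: n·(P_0 + μn) = -21 gives 2095 + 529μ = -21, so μ = -4.
Foot = (-17, 19, -97) + (-4)·(-6, 13, -18) = (7, -33, -25).

(7, -33, -25)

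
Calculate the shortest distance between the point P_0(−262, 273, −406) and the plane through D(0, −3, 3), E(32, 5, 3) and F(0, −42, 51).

DE = (32, 8, 0) and DF = (0, −39, 48), so a normal is n = DE × DF = (384, −1536, −1248).
Then n·(−262, 273, −406) − 864 = −14112.
|n| = √(147456 + 2359296 + 1557504) = 2016, so the distance is |-14112|/2016 = 7.

7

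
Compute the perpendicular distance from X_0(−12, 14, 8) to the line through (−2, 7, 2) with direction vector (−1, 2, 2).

√41

Direction vector d = (−1, 2, 2).
AP = (−10, 7, 6); AP·d = 36, |AP|² = 185, |d|² = 9.
distance² = |AP|² − (AP·d)²/|d|² = 185 − 1296/9 = 41, so the distance is √41.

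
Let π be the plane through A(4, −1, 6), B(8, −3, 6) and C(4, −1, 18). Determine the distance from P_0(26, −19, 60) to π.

14/√5

AB = (4, −2, 0) and AC = (0, 0, 12), so a normal is n = AB × AC = (−24, −48, 0).
Then n·(26, −19, 60) − (−48) = 336.
|n| = √(576 + 2304 + 0) = 24√5, so the distance is |336|/(24√5) = 14/√5.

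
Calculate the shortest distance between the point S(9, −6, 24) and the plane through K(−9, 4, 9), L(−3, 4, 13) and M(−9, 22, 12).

KL = (6, 0, 4) and KM = (0, 18, 3), so a normal is n = KL × KM = (−72, −18, 108).
d = |(-72)·9 + (-18)·(-6) + 108·24 − 1548| / √(5184 + 324 + 11664) = |504| / (18√53) = 28√53/53.

28√53/53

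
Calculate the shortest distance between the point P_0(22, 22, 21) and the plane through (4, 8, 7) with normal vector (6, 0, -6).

The plane has equation n·(r − (4, 8, 7)) = 0, i.e. n·r = -18.
n = (6, 0, -6); n·P − (-18) = 24; |n| = 6√2; distance = 24/(6√2) = 2√2.

2√2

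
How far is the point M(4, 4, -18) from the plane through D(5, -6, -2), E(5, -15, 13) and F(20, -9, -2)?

DE = (0, -9, 15) and DF = (15, -3, 0), so a normal is n = DE × DF = (45, 225, 135).
d = |45·4 + 225·4 + 135·(-18) − (-1395)| / √(2025 + 50625 + 18225) = |45| / (45√35) = 1/√35.

√35/35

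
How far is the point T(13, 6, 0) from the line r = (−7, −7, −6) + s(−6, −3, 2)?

Direction vector d = (−6, −3, 2).
AP = (20, 13, 6), and AP × d = (44, −76, 18).
|AP × d|² = 8036 and |d|² = 49, so the distance is √(8036/49) = √164 = 2√41.

2√41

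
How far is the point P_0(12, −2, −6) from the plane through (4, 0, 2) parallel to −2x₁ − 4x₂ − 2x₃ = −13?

2√6/3

Parallel planes share the normal n = (−2, −4, −2); since (4, 0, 2) lies on the plane, its equation is −2x₁ − 4x₂ − 2x₃ = -12.
Then n·(12, −2, −6) − (−12) = 8.
|n| = √(4 + 16 + 4) = 2√6, so the distance is |8|/(2√6) = 2√6/3.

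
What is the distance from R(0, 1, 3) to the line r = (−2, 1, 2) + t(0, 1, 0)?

Direction vector d = (0, 1, 0).
AP = (2, 0, 1), and AP × d = (−1, 0, 2).
|AP × d|² = 5 and |d|² = 1, so the distance is √5.

√5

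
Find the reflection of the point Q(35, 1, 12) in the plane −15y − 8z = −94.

With n = (0, −15, −8), the signed offset is (n·Q − (-94))/|n|² = -17/289 = -1/17.
Q' = Q − 2t·n = (35, 1, 12) − (-2/17)·(0, −15, −8) = (35, −13/17, 188/17).

(35, -13/17, 188/17)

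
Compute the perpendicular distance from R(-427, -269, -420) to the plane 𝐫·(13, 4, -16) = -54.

d = |13·(-427) + 4·(-269) + (-16)·(-420) − (-54)| / √(169 + 16 + 256) = |147| / 21 = 7.

7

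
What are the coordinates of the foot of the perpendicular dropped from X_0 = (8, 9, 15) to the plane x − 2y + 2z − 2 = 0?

The perpendicular from X_0 has direction n = (1, −2, 2): r = (8, 9, 15) + λ(1, −2, 2).
Substitute into the plane: n·(X_0 + λn) = 2 gives 20 + 9λ = 2, so λ = -2.
Foot = (8, 9, 15) + (-2)·(1, −2, 2) = (6, 13, 11).

(6, 13, 11)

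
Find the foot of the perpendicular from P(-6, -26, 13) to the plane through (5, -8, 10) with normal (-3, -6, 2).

(3, -8, 7)

n = (-3, -6, 2), |n|² = 49, and n·P − 53 = 147.
t = 147/49 = 3, so the foot is P − t·n = (-6, -26, 13) − 3·(-3, -6, 2) = (3, -8, 7).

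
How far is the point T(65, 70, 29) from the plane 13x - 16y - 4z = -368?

23/21

n = (13, -16, -4); n·P − (-368) = -23; |n| = 21; distance = 23/21.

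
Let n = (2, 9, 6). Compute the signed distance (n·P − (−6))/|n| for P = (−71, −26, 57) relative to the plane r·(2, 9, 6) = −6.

n·P − (-6) = -28.
|n| = 11, so the signed distance is -28/11.

-28/11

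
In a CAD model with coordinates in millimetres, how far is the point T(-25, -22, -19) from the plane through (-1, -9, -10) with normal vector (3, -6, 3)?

The plane has equation n·(r − (-1, -9, -10)) = 0, i.e. n·r = 21.
n = (3, -6, 3); n·P − 21 = -21; |n| = 3√6; distance = 21/(3√6) = 7√6/6.

7√6/6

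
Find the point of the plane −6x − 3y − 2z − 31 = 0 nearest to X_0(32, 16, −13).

(2, 1, -23)

The perpendicular from X_0 has direction n = (−6, −3, −2): r = (32, 16, −13) + t(−6, −3, −2).
Substitute into the plane: n·(X_0 + tn) = 31 gives -214 + 49t = 31, so t = 5.
Foot = (32, 16, −13) + 5·(−6, −3, −2) = (2, 1, −23).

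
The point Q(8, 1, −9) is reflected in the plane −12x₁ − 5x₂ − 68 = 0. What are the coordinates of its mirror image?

With n = (−12, −5, 0), the signed offset is (n·Q − 68)/|n|² = -169/169 = -1.
Q' = Q − 2t·n = (8, 1, −9) − (-2)·(−12, −5, 0) = (−16, −9, −9).

(-16, -9, -9)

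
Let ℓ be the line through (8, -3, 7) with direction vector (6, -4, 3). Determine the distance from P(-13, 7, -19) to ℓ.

Direction vector d = (6, -4, 3).
AP = (-21, 10, -26); AP·d = -244, |AP|² = 1217, |d|² = 61.
distance² = |AP|² − (AP·d)²/|d|² = 1217 − 59536/61 = 241, so the distance is √241.

√241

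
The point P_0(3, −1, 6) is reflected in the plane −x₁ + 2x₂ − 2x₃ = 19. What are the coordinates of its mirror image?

n = (−1, 2, −2), |n|² = 9, n·P_0 − 19 = -36, so t = -36/9 = -4.
Foot F = P_0 − (-4)·n = (−1, 7, −2); the reflection is 2F − P_0 = (−5, 15, −10).

(-5, 15, -10)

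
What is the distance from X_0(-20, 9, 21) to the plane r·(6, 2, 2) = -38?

d = |6·(-20) + 2·9 + 2·21 − (-38)| / √(36 + 4 + 4) = |-22| / (2√11) = √11.

√11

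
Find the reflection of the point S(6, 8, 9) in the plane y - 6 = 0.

(6, 4, 9)

With n = (0, 1, 0), the signed offset is (n·S − 6)/|n|² = 2/1 = 2.
S' = S − 2t·n = (6, 8, 9) − 4·(0, 1, 0) = (6, 4, 9).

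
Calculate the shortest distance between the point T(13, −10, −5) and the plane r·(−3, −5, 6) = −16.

d = |(-3)·13 + (-5)·(-10) + 6·(-5) − (-16)| / √(9 + 25 + 36) = |-3| / √70 = 3√70/70.

3/√70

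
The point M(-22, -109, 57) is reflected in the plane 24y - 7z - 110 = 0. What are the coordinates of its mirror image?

(-22, 131, -13)

n = (0, 24, -7), |n|² = 625, n·M − 110 = -3125, so t = -3125/625 = -5.
Foot F = M − (-5)·n = (-22, 11, 22); the reflection is 2F − M = (-22, 131, -13).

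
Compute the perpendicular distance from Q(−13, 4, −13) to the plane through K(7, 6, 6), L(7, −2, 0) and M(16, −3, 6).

KL = (0, −8, −6) and KM = (9, −9, 0), so a normal is n = KL × KM = (−54, −54, 72).
d = |(-54)·(-13) + (-54)·4 + 72·(-13) − (-270)| / √(2916 + 2916 + 5184) = |-180| / (18√34) = 10/√34.

5√34/17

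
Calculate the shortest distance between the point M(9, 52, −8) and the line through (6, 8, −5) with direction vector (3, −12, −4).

Direction vector d = (3, −12, −4).
AP = (3, 44, −3), and AP × d = (−212, 3, −168).
|AP × d|² = 73177 and |d|² = 169, so the distance is √(73177/169) = √433.

√433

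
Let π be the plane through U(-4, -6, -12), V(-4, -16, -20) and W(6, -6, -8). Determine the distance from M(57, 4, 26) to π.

28/(3√5)

UV = (0, -10, -8) and UW = (10, 0, 4), so a normal is n = UV × UW = (-40, -80, 100).
d = |(-40)·57 + (-80)·4 + 100·26 − (-560)| / √(1600 + 6400 + 10000) = |560| / (60√5) = 28/(3√5).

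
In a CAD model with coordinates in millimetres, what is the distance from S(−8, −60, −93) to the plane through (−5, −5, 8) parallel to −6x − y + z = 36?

28/√38

Parallel planes share the normal n = (−6, −1, 1); since (−5, −5, 8) lies on the plane, its equation is −6x − y + z = 43.
d = |(-6)·(-8) + (-1)·(-60) + 1·(-93) − 43| / √(36 + 1 + 1) = |-28| / √38 = 14√38/19.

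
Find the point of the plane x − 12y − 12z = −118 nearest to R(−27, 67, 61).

The perpendicular from R has direction n = (1, −12, −12): r = (−27, 67, 61) + t(1, −12, −12).
Substitute into the plane: n·(R + tn) = -118 gives -1563 + 289t = -118, so t = 5.
Foot = (−27, 67, 61) + 5·(1, −12, −12) = (−22, 7, 1).

(-22, 7, 1)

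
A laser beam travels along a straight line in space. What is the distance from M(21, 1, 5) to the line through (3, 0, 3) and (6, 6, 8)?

√259

A direction vector is d = (3, 6, 5).
AP = (18, 1, 2); AP·d = 70, |AP|² = 329, |d|² = 70.
distance² = |AP|² − (AP·d)²/|d|² = 329 − 4900/70 = 259, so the distance is √259.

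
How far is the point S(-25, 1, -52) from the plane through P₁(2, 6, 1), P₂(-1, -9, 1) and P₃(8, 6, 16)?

4√30/5

P₁P₂ = (-3, -15, 0) and P₁P₃ = (6, 0, 15), so a normal is n = P₁P₂ × P₁P₃ = (-225, 45, 90).
d = |(-225)·(-25) + 45·1 + 90·(-52) − (-90)| / √(50625 + 2025 + 8100) = |1080| / (45√30) = 24/√30.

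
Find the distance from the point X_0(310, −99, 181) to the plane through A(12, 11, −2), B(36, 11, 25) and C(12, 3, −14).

AB = (24, 0, 27) and AC = (0, −8, −12), so a normal is n = AB × AC = (216, 288, −192).
Then n·(310, −99, 181) − 6144 = −2448.
|n| = √(46656 + 82944 + 36864) = 408, so the distance is |-2448|/408 = 6.

6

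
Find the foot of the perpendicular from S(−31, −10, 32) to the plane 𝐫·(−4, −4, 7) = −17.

The perpendicular from S has direction n = (−4, −4, 7): r = (−31, −10, 32) + λ(−4, −4, 7).
Substitute into the plane: n·(S + λn) = -17 gives 388 + 81λ = -17, so λ = -5.
Foot = (−31, −10, 32) + (-5)·(−4, −4, 7) = (−11, 10, −3).

(-11, 10, -3)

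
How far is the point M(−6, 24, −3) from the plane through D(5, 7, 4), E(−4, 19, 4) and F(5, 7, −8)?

DE = (−9, 12, 0) and DF = (0, 0, −12), so a normal is n = DE × DF = (−144, −108, 0).
n = (−144, −108, 0); n·P − (-1476) = -252; |n| = 180; distance = 252/180 = 7/5.

7/5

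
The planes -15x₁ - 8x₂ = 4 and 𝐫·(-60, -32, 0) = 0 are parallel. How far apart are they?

Divide the second equation by 4 to match normals: -15x₁ - 8x₂ = 0.
With common normal n = (-15, -8, 0) (|n| = 17), the distance is |4 − 0|/|n| = 4/17.

4/17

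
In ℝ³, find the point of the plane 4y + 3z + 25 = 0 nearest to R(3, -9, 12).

The perpendicular from R has direction n = (0, 4, 3): r = (3, -9, 12) + λ(0, 4, 3).
Substitute into the plane: n·(R + λn) = -25 gives 0 + 25λ = -25, so λ = -1.
Foot = (3, -9, 12) + (-1)·(0, 4, 3) = (3, -13, 9).

(3, -13, 9)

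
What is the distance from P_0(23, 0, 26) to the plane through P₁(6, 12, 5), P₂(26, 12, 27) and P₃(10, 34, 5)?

1/15

P₁P₂ = (20, 0, 22) and P₁P₃ = (4, 22, 0), so a normal is n = P₁P₂ × P₁P₃ = (-484, 88, 440).
d = |(-484)·23 + 88·0 + 440·26 − 352| / √(234256 + 7744 + 193600) = |-44| / 660 = 1/15.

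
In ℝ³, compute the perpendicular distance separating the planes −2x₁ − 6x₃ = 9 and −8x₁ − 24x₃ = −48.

21√10/20

Divide the second equation by 4 to match normals: −2x₁ − 6x₃ = -12.
Both planes have normal n = (−2, 0, −6), |n| = 2√10. Any point on the first plane is at distance |(-12) − 9|/|n| = 21/(2√10) = 21√10/20 from the second.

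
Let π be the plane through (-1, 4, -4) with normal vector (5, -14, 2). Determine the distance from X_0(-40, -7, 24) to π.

The plane has equation n·(r − (-1, 4, -4)) = 0, i.e. n·r = -69.
n = (5, -14, 2); n·P − (-69) = 15; |n| = 15; distance = 15/15 = 1.

1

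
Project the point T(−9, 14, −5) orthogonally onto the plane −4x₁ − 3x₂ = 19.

The perpendicular from T has direction n = (−4, −3, 0): r = (−9, 14, −5) + λ(−4, −3, 0).
Substitute into the plane: n·(T + λn) = 19 gives -6 + 25λ = 19, so λ = 1.
Foot = (−9, 14, −5) + 1·(−4, −3, 0) = (−13, 11, −5).

(-13, 11, -5)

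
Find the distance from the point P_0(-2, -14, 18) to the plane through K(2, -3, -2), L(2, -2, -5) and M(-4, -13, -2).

KL = (0, 1, -3) and KM = (-6, -10, 0), so a normal is n = KL × KM = (-30, 18, 6).
n = (-30, 18, 6); n·P − (-126) = 42; |n| = 6√35; distance = 42/(6√35) = 7/√35.

7/√35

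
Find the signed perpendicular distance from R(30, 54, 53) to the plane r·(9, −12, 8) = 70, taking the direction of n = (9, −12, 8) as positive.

-24/17

n·R − 70 = -24.
|n| = 17, so the signed distance is -24/17.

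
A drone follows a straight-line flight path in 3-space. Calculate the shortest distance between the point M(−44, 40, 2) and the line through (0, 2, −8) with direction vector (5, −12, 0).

Direction vector d = (5, −12, 0).
AP = (−44, 38, 10), and AP × d = (120, 50, 338).
|AP × d|² = 131144 and |d|² = 169, so the distance is √(131144/169) = √776 = 2√194.

2√194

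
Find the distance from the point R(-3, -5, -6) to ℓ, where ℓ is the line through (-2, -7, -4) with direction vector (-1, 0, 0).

2√2

Direction vector d = (-1, 0, 0).
AP = (-1, 2, -2); AP·d = 1, |AP|² = 9, |d|² = 1.
distance² = |AP|² − (AP·d)²/|d|² = 9 − 1/1 = 8, so the distance is 2√2.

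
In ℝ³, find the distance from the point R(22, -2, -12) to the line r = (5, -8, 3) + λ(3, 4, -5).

Direction vector d = (3, 4, -5).
AP = (17, 6, -15), and AP × d = (30, 40, 50).
|AP × d|² = 5000 and |d|² = 50, so the distance is √(5000/50) = √100 = 10.

10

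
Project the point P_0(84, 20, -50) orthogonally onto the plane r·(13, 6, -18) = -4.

The perpendicular from P_0 has direction n = (13, 6, -18): r = (84, 20, -50) + μ(13, 6, -18).
Substitute into the plane: n·(P_0 + μn) = -4 gives 2112 + 529μ = -4, so μ = -4.
Foot = (84, 20, -50) + (-4)·(13, 6, -18) = (32, -4, 22).

(32, -4, 22)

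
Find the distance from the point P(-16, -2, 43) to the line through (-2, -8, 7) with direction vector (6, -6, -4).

4√46

Direction vector d = (6, -6, -4).
AP = (-14, 6, 36), and AP × d = (192, 160, 48).
|AP × d|² = 64768 and |d|² = 88, so the distance is √(64768/88) = √736 = 4√46.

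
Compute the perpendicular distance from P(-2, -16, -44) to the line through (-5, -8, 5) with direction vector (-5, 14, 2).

Direction vector d = (-5, 14, 2).
AP = (3, -8, -49); AP·d = -225, |AP|² = 2474, |d|² = 225.
distance² = |AP|² − (AP·d)²/|d|² = 2474 − 50625/225 = 2249, so the distance is √2249.

√2249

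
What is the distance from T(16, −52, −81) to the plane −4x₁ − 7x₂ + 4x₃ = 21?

d = |(-4)·16 + (-7)·(-52) + 4·(-81) − 21| / √(16 + 49 + 16) = |-45| / 9 = 5.

5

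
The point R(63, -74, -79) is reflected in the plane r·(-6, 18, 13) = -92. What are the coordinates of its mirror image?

(3, 106, 51)

With n = (-6, 18, 13), the signed offset is (n·R − (-92))/|n|² = -2645/529 = -5.
R' = R − 2t·n = (63, -74, -79) − (-10)·(-6, 18, 13) = (3, 106, 51).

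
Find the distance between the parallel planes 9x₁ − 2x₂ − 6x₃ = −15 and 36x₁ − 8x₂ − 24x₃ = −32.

7/11

Divide the second equation by 4 to match normals: 9x₁ − 2x₂ − 6x₃ = -8.
With common normal n = (9, −2, −6) (|n| = 11), the distance is |(-15) − (-8)|/|n| = 7/11.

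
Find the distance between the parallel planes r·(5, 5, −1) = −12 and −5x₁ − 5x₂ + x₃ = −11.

Divide the second equation by -1 to match normals: 5x₁ + 5x₂ − x₃ = 11.
Both planes have normal n = (5, 5, −1), |n| = √51. Any point on the first plane is at distance |11 − (-12)|/|n| = 23/√51 from the second.

23/√51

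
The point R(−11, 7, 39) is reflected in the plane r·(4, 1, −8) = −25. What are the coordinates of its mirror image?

With n = (4, 1, −8), the signed offset is (n·R − (-25))/|n|² = -324/81 = -4.
R' = R − 2t·n = (−11, 7, 39) − (-8)·(4, 1, −8) = (21, 15, −25).

(21, 15, -25)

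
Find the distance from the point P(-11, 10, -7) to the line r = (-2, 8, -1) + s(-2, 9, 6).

11

Direction vector d = (-2, 9, 6).
AP = (-9, 2, -6), and AP × d = (66, 66, -77).
|AP × d|² = 14641 and |d|² = 121, so the distance is √(14641/121) = √121 = 11.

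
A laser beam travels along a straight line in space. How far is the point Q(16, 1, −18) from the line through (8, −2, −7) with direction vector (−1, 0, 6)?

√46

Direction vector d = (−1, 0, 6).
AP = (8, 3, −11), and AP × d = (18, −37, 3).
|AP × d|² = 1702 and |d|² = 37, so the distance is √(1702/37) = √46.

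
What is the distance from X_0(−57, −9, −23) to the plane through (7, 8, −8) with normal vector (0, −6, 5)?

27√61/61

The plane has equation n·(r − (7, 8, −8)) = 0, i.e. n·r = -88.
d = |(-6)·(-9) + 5·(-23) − (-88)| / √(0 + 36 + 25) = |27| / √61 = 27√61/61.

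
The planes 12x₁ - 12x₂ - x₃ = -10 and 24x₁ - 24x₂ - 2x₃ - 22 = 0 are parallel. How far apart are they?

Divide the second equation by 2 to match normals: 12x₁ - 12x₂ - x₃ = 11.
Both planes have normal n = (12, -12, -1), |n| = 17. Any point on the first plane is at distance |11 − (-10)|/|n| = 21/17 from the second.

21/17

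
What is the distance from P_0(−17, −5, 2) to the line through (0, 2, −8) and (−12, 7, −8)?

√269

A direction vector is d = (−12, 5, 0).
AP = (−17, −7, 10); AP·d = 169, |AP|² = 438, |d|² = 169.
distance² = |AP|² − (AP·d)²/|d|² = 438 − 28561/169 = 269, so the distance is √269.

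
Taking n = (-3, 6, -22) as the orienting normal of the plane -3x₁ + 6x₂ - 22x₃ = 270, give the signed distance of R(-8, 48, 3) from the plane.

n·R − 270 = -24.
|n| = 23, so the signed distance is -24/23.

-24/23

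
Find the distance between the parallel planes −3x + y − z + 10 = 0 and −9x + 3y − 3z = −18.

Divide the second equation by 3 to match normals: −3x + y − z = -6.
Both planes have normal n = (−3, 1, −1), |n| = √11. Any point on the first plane is at distance |(-6) − (-10)|/|n| = 4/√11 = 4√11/11 from the second.

4√11/11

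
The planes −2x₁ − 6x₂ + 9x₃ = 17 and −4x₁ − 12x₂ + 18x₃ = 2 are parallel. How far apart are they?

16/11

Divide the second equation by 2 to match normals: −2x₁ − 6x₂ + 9x₃ = 1.
Both planes have normal n = (−2, −6, 9), |n| = 11. Any point on the first plane is at distance |1 − 17|/|n| = 16/11 from the second.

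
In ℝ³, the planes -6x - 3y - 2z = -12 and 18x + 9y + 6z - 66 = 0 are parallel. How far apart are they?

Divide the second equation by -3 to match normals: -6x - 3y - 2z = -22.
With common normal n = (-6, -3, -2) (|n| = 7), the distance is |(-12) − (-22)|/|n| = 10/7.

10/7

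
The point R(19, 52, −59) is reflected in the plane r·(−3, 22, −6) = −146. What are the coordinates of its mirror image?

(37, -80, -23)

n = (−3, 22, −6), |n|² = 529, n·R − (-146) = 1587, so t = 1587/529 = 3.
Foot F = R − 3·n = (28, −14, −41); the reflection is 2F − R = (37, −80, −23).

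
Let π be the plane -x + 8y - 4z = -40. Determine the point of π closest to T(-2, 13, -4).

The perpendicular from T has direction n = (-1, 8, -4): r = (-2, 13, -4) + μ(-1, 8, -4).
Substitute into the plane: n·(T + μn) = -40 gives 122 + 81μ = -40, so μ = -2.
Foot = (-2, 13, -4) + (-2)·(-1, 8, -4) = (0, -3, 4).

(0, -3, 4)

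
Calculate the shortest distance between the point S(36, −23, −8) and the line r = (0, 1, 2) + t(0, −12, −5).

36

Direction vector d = (0, −12, −5).
AP = (36, −24, −10), and AP × d = (0, 180, −432).
|AP × d|² = 219024 and |d|² = 169, so the distance is √(219024/169) = √1296 = 36.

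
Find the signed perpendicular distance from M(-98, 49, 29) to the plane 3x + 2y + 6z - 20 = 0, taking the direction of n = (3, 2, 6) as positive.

n·M − 20 = -42.
|n| = 7, so the signed distance is -42/7 = -6.

-6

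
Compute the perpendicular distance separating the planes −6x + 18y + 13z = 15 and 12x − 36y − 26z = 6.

Divide the second equation by -2 to match normals: −6x + 18y + 13z = -3.
Both planes have normal n = (−6, 18, 13), |n| = 23. Any point on the first plane is at distance |(-3) − 15|/|n| = 18/23 from the second.

18/23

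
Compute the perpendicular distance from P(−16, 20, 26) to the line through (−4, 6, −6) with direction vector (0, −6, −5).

Direction vector d = (0, −6, −5).
AP = (−12, 14, 32), and AP × d = (122, −60, 72).
|AP × d|² = 23668 and |d|² = 61, so the distance is √(23668/61) = √388 = 2√97.

2√97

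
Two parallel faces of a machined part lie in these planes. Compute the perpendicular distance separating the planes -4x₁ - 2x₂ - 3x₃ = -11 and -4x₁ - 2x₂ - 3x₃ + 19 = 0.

Both planes have normal n = (-4, -2, -3), |n| = √29. Any point on the first plane is at distance |(-19) − (-11)|/|n| = 8/√29 = 8√29/29 from the second.

8/√29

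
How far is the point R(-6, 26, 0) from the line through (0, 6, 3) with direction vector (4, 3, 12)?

Direction vector d = (4, 3, 12).
AP = (-6, 20, -3); AP·d = 0, |AP|² = 445, |d|² = 169.
distance² = |AP|² − (AP·d)²/|d|² = 445 − 0/169 = 445, so the distance is √445.

√445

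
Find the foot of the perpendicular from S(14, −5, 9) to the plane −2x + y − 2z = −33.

(10, -3, 5)

n = (−2, 1, −2), |n|² = 9, and n·S − (-33) = -18.
t = -18/9 = -2, so the foot is S − t·n = (14, −5, 9) − (-2)·(−2, 1, −2) = (10, −3, 5).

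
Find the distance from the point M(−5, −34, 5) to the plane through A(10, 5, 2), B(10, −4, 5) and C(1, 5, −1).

15√11/11

AB = (0, −9, 3) and AC = (−9, 0, −3), so a normal is n = AB × AC = (27, −27, −81).
n = (27, −27, −81); n·P − (-27) = 405; |n| = 27√11; distance = 405/(27√11) = 15√11/11.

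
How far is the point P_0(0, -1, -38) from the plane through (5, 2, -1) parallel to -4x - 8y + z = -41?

Parallel planes share the normal n = (-4, -8, 1); since (5, 2, -1) lies on the plane, its equation is -4x - 8y + z = -37.
Then n·(0, -1, -38) - (-37) = 7.
|n| = √(16 + 64 + 1) = 9, so the distance is |7|/9 = 7/9.

7/9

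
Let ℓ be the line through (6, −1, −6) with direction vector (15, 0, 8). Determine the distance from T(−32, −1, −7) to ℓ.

17

Direction vector d = (15, 0, 8).
AP = (−38, 0, −1), and AP × d = (0, 289, 0).
|AP × d|² = 83521 and |d|² = 289, so the distance is √(83521/289) = √289 = 17.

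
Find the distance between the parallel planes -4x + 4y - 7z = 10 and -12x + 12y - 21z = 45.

Divide the second equation by 3 to match normals: -4x + 4y - 7z = 15.
With common normal n = (-4, 4, -7) (|n| = 9), the distance is |10 − 15|/|n| = 5/9.

5/9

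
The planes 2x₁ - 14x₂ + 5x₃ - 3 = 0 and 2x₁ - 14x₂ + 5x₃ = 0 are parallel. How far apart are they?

Both planes have normal n = (2, -14, 5), |n| = 15. Any point on the first plane is at distance |0 − 3|/|n| = 3/15 = 1/5 from the second.

1/5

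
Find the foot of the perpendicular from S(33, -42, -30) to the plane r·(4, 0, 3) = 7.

(137/5, -42, -171/5)

The perpendicular from S has direction n = (4, 0, 3): r = (33, -42, -30) + λ(4, 0, 3).
Substitute into the plane: n·(S + λn) = 7 gives 42 + 25λ = 7, so λ = -7/5.
Foot = (33, -42, -30) + (-7/5)·(4, 0, 3) = (137/5, -42, -171/5).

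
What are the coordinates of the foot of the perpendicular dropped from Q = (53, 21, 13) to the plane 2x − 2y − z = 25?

n = (2, −2, −1), |n|² = 9, and n·Q − 25 = 26.
t = 26/9, so the foot is Q − t·n = (53, 21, 13) − (26/9)·(2, −2, −1) = (425/9, 241/9, 143/9).

(425/9, 241/9, 143/9)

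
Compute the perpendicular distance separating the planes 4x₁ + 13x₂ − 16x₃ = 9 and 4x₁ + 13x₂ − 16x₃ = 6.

Both planes have normal n = (4, 13, −16), |n| = 21. Any point on the first plane is at distance |6 − 9|/|n| = 3/21 = 1/7 from the second.

1/7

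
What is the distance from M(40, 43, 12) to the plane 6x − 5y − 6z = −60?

d = |6·40 + (-5)·43 + (-6)·12 − (-60)| / √(36 + 25 + 36) = |13| / √97 = 13√97/97.

13/√97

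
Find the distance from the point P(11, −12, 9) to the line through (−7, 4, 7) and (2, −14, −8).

4√19

A direction vector is d = (9, −18, −15).
AP = (18, −16, 2), and AP × d = (276, 288, −180).
|AP × d|² = 191520 and |d|² = 630, so the distance is √(191520/630) = √304 = 4√19.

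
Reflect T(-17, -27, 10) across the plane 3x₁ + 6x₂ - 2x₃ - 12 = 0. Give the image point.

(13, 33, -10)

With n = (3, 6, -2), the signed offset is (n·T − 12)/|n|² = -245/49 = -5.
T' = T − 2t·n = (-17, -27, 10) − (-10)·(3, 6, -2) = (13, 33, -10).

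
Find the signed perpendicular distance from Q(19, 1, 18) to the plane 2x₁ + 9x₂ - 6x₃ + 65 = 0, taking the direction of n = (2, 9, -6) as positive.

n·Q − (-65) = 4.
|n| = 11, so the signed distance is 4/11.

4/11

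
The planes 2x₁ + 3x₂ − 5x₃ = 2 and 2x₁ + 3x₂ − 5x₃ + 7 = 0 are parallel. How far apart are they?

9√38/38

Both planes have normal n = (2, 3, −5), |n| = √38. Any point on the first plane is at distance |(-7) − 2|/|n| = 9/√38 from the second.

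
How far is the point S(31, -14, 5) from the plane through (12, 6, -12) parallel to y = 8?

20

Parallel planes share the normal n = (0, 1, 0); since (12, 6, -12) lies on the plane, its equation is y = 6.
Then n·(31, -14, 5) - 6 = -20.
|n| = √(0 + 1 + 0) = 1, so the distance is |-20|/1 = 20.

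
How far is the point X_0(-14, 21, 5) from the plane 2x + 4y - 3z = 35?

6√29/29

n = (2, 4, -3); n·P − 35 = 6; |n| = √29; distance = 6/√29.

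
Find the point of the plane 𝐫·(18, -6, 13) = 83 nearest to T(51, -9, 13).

(15, 3, -13)

The perpendicular from T has direction n = (18, -6, 13): r = (51, -9, 13) + λ(18, -6, 13).
Substitute into the plane: n·(T + λn) = 83 gives 1141 + 529λ = 83, so λ = -2.
Foot = (51, -9, 13) + (-2)·(18, -6, 13) = (15, 3, -13).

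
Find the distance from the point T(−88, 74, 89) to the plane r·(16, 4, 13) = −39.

4

d = |16·(-88) + 4·74 + 13·89 − (-39)| / √(256 + 16 + 169) = |84| / 21 = 4.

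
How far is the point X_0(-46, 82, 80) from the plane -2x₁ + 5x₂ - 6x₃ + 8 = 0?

n = (-2, 5, -6); n·P − (-8) = 30; |n| = √65; distance = 30/√65.

30/√65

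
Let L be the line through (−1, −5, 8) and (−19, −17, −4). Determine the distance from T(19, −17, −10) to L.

A direction vector is d = (−18, −12, −12).
AP = (20, −12, −18), and AP × d = (−72, 564, −456).
|AP × d|² = 531216 and |d|² = 612, so the distance is √(531216/612) = √868 = 2√217.

2√217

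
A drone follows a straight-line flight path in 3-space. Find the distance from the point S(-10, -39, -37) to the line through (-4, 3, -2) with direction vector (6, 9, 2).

33

Direction vector d = (6, 9, 2).
AP = (-6, -42, -35); AP·d = -484, |AP|² = 3025, |d|² = 121.
distance² = |AP|² − (AP·d)²/|d|² = 3025 − 234256/121 = 1089, so the distance is 33.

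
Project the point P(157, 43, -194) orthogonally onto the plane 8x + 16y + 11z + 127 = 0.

n = (8, 16, 11), |n|² = 441, and n·P − (-127) = -63.
t = -63/441 = -1/7, so the foot is P − t·n = (157, 43, -194) − (-1/7)·(8, 16, 11) = (1107/7, 317/7, -1347/7).

(1107/7, 317/7, -1347/7)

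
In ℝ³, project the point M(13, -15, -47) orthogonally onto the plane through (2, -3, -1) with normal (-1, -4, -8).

(18, 5, -7)

The perpendicular from M has direction n = (-1, -4, -8): r = (13, -15, -47) + t(-1, -4, -8).
Substitute into the plane: n·(M + tn) = 18 gives 423 + 81t = 18, so t = -5.
Foot = (13, -15, -47) + (-5)·(-1, -4, -8) = (18, 5, -7).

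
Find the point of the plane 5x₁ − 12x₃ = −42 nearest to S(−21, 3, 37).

n = (5, 0, −12), |n|² = 169, and n·S − (-42) = -507.
t = -507/169 = -3, so the foot is S − t·n = (−21, 3, 37) − (-3)·(5, 0, −12) = (−6, 3, 1).

(-6, 3, 1)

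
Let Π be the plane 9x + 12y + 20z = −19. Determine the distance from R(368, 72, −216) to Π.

n = (9, 12, 20); n·P − (-19) = -125; |n| = 25; distance = 125/25 = 5.

5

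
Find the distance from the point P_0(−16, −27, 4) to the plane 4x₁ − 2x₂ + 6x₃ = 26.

Normal vector n = (4, −2, 6), and n·(−16, −27, 4) − 26 = −12.
|n| = √(16 + 4 + 36) = 2√14, so the distance is |-12|/(2√14) = 6/√14.

3√14/7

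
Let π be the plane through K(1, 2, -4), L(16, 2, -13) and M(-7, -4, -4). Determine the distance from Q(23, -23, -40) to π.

7√2/5

KL = (15, 0, -9) and KM = (-8, -6, 0), so a normal is n = KL × KM = (-54, 72, -90).
Then n·(23, -23, -40) - 450 = 252.
|n| = √(2916 + 5184 + 8100) = 90√2, so the distance is |252|/(90√2) = 7√2/5.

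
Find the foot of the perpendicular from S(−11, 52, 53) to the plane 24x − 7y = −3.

(13, 45, 53)

The perpendicular from S has direction n = (24, −7, 0): r = (−11, 52, 53) + t(24, −7, 0).
Substitute into the plane: n·(S + tn) = -3 gives -628 + 625t = -3, so t = 1.
Foot = (−11, 52, 53) + 1·(24, −7, 0) = (13, 45, 53).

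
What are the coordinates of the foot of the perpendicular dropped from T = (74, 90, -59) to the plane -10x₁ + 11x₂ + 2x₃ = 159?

The perpendicular from T has direction n = (-10, 11, 2): r = (74, 90, -59) + μ(-10, 11, 2).
Substitute into the plane: n·(T + μn) = 159 gives 132 + 225μ = 159, so μ = 3/25.
Foot = (74, 90, -59) + (3/25)·(-10, 11, 2) = (364/5, 2283/25, -1469/25).

(364/5, 2283/25, -1469/25)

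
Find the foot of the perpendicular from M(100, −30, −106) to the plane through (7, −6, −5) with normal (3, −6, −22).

n = (3, −6, −22), |n|² = 529, and n·M − 167 = 2645.
t = 2645/529 = 5, so the foot is M − t·n = (100, −30, −106) − 5·(3, −6, −22) = (85, 0, 4).

(85, 0, 4)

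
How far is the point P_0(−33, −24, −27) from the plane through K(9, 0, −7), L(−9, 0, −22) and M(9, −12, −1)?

18/√70

KL = (−18, 0, −15) and KM = (0, −12, 6), so a normal is n = KL × KM = (−180, 108, 216).
d = |(-180)·(-33) + 108·(-24) + 216·(-27) − (-3132)| / √(32400 + 11664 + 46656) = |648| / (36√70) = 9√70/35.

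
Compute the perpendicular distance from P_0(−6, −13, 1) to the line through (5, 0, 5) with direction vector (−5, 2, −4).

3√29

Direction vector d = (−5, 2, −4).
AP = (−11, −13, −4); AP·d = 45, |AP|² = 306, |d|² = 45.
distance² = |AP|² − (AP·d)²/|d|² = 306 − 2025/45 = 261, so the distance is 3√29.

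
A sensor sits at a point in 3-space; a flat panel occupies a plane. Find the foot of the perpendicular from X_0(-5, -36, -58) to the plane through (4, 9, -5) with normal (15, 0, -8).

n = (15, 0, -8), |n|² = 289, and n·X_0 − 100 = 289.
t = 289/289 = 1, so the foot is X_0 − t·n = (-5, -36, -58) − 1·(15, 0, -8) = (-20, -36, -50).

(-20, -36, -50)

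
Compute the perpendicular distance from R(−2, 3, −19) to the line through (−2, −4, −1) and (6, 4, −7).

√209

A direction vector is d = (8, 8, −6).
AP = (0, 7, −18), and AP × d = (102, −144, −56).
|AP × d|² = 34276 and |d|² = 164, so the distance is √(34276/164) = √209.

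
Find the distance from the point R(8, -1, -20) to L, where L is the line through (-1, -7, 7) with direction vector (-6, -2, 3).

Direction vector d = (-6, -2, 3).
AP = (9, 6, -27); AP·d = -147, |AP|² = 846, |d|² = 49.
distance² = |AP|² − (AP·d)²/|d|² = 846 − 21609/49 = 405, so the distance is 9√5.

9√5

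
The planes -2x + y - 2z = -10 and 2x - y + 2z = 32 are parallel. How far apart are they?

22/3

Divide the second equation by -1 to match normals: -2x + y - 2z = -32.
Both planes have normal n = (-2, 1, -2), |n| = 3. Any point on the first plane is at distance |(-32) − (-10)|/|n| = 22/3 from the second.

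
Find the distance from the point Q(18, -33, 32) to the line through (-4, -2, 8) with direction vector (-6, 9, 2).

Direction vector d = (-6, 9, 2).
AP = (22, -31, 24), and AP × d = (-278, -188, 12).
|AP × d|² = 112772 and |d|² = 121, so the distance is √(112772/121) = √932 = 2√233.

2√233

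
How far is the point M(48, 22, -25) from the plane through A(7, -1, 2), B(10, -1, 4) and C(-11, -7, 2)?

25/7

AB = (3, 0, 2) and AC = (-18, -6, 0), so a normal is n = AB × AC = (12, -36, -18).
Then n·(48, 22, -25) - 84 = 150.
|n| = √(144 + 1296 + 324) = 42, so the distance is |150|/42 = 25/7.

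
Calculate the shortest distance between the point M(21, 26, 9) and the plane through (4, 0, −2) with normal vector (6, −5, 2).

6/√65

The plane has equation n·(r − (4, 0, −2)) = 0, i.e. n·r = 20.
Then n·(21, 26, 9) − 20 = −6.
|n| = √(36 + 25 + 4) = √65, so the distance is |-6|/√65 = 6√65/65.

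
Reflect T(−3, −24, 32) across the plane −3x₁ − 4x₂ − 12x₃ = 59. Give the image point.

(-15, -40, -16)

With n = (−3, −4, −12), the signed offset is (n·T − 59)/|n|² = -338/169 = -2.
T' = T − 2t·n = (−3, −24, 32) − (-4)·(−3, −4, −12) = (−15, −40, −16).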